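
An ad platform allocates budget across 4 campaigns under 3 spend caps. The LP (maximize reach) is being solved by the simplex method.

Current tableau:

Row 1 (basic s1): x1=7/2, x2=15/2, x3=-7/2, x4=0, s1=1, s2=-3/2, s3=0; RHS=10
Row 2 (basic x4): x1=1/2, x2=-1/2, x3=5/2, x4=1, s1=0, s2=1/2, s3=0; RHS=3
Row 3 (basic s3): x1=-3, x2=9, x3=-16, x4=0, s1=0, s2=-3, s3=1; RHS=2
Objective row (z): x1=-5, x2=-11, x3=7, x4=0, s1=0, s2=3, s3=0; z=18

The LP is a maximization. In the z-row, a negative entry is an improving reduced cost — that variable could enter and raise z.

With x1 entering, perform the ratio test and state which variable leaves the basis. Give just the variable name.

Ratios: row 1 (s1): 10/(7/2) = 20/7; row 2 (x4): 3/(1/2) = 6; row 3 (s3): entry -3 ≤ 0, skip.
Minimum ratio 20/7 is in the s1 row, so s1 leaves.

s1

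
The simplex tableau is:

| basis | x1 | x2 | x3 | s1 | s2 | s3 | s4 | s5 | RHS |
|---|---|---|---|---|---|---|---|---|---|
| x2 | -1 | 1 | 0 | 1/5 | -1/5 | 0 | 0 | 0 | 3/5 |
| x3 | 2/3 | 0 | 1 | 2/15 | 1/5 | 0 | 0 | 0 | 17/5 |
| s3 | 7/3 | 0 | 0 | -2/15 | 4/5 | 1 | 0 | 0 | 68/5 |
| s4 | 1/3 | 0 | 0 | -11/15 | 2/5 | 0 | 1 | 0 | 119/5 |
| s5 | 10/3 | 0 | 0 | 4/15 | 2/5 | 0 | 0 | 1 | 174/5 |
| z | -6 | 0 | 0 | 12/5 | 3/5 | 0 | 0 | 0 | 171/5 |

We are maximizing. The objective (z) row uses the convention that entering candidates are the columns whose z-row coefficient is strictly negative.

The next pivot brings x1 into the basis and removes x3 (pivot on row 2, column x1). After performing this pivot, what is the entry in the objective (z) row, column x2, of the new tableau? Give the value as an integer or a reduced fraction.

Pivot element is row 2, column x1: 2/3.
Normalize row 2: new (row 2, x2) = 0/(2/3) = 0.
z-row ← z-row − (-6)·(new row 2): 0 − (-6)·0 = 0.

0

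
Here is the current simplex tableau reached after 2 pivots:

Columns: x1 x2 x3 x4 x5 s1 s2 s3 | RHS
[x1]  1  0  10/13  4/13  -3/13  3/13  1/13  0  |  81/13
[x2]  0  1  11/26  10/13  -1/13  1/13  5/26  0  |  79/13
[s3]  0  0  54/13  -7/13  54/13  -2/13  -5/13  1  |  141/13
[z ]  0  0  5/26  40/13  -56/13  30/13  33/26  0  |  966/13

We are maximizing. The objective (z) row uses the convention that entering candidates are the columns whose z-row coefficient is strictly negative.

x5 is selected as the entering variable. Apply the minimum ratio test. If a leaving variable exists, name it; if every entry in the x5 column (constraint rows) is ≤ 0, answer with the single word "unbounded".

s3

Ratios: row 1 (x1): entry -3/13 ≤ 0, skip; row 2 (x2): entry -1/13 ≤ 0, skip; row 3 (s3): (141/13)/(54/13) = 47/18.
Minimum ratio is in the s3 row, so s3 leaves.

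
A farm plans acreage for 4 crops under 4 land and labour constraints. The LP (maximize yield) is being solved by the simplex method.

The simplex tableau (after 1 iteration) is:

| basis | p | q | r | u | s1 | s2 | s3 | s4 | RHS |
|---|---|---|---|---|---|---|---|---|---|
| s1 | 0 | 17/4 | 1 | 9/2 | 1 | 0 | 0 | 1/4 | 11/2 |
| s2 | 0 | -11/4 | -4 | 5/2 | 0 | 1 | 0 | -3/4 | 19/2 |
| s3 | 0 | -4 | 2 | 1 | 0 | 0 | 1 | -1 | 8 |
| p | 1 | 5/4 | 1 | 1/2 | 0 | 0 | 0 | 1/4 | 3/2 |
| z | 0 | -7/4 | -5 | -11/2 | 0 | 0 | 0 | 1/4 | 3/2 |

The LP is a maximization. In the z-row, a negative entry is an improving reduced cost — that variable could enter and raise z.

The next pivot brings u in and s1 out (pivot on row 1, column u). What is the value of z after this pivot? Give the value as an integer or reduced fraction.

Minimum ratio for u: (11/2)/(9/2) = 11/9.
z changes by −(z-row coeff of u)·ratio = −(-11/2)·(11/9) = 121/18.
New z = 3/2 + (121/18) = 74/9.

74/9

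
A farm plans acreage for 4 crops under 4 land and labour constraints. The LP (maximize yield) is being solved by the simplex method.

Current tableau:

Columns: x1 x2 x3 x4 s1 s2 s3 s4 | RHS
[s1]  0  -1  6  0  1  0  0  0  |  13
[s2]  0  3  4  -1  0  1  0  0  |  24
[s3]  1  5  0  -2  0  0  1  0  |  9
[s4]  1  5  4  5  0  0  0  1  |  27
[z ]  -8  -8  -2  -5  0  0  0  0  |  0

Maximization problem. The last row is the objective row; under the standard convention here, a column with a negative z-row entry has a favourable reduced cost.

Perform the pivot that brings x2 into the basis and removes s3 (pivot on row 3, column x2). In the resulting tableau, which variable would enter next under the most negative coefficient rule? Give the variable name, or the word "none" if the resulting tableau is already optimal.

x4

Pivot element 5. New z-row = old z-row − (-8)·(row 3/5).
Updated z-row coefficients: x1: -32/5, x2: 0, x3: -2, x4: -41/5, s1: 0, s2: 0, s3: 8/5, s4: 0.
The most negative is -41/5 in column x4, so x4 would enter next.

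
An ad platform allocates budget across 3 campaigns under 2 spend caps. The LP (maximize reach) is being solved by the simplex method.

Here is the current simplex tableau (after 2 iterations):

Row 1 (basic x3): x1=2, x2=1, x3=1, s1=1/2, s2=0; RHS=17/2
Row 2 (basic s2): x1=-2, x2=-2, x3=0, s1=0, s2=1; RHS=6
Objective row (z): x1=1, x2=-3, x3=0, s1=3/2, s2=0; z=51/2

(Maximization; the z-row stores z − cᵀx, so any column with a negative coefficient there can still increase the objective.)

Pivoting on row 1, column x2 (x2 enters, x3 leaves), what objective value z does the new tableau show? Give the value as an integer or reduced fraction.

Minimum ratio for x2: (17/2)/1 = 17/2.
z changes by −(z-row coeff of x2)·ratio = −(-3)·(17/2) = 51/2.
New z = 51/2 + (51/2) = 51.

51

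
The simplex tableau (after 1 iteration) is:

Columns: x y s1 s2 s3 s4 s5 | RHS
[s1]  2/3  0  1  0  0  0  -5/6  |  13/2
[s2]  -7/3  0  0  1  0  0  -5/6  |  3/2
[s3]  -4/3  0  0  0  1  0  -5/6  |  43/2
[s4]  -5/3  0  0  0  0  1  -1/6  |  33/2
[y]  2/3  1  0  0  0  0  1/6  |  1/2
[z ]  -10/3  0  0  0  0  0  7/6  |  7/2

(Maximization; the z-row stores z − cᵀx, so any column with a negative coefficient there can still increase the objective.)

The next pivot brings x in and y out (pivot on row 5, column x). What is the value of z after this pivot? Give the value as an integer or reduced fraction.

Minimum ratio for x: (1/2)/(2/3) = 3/4.
z changes by −(z-row coeff of x)·ratio = −(-10/3)·(3/4) = 5/2.
New z = 7/2 + (5/2) = 6.

6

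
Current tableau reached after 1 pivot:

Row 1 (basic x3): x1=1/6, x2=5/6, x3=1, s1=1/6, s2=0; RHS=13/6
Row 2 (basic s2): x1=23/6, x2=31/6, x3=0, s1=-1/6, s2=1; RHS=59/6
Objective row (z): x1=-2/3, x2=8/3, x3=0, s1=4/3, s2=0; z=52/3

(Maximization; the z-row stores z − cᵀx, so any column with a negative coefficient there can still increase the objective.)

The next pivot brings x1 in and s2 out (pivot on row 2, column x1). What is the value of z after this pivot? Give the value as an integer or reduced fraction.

Minimum ratio for x1: (59/6)/(23/6) = 59/23.
z changes by −(z-row coeff of x1)·ratio = −(-2/3)·(59/23) = 118/69.
New z = 52/3 + (118/69) = 438/23.

438/23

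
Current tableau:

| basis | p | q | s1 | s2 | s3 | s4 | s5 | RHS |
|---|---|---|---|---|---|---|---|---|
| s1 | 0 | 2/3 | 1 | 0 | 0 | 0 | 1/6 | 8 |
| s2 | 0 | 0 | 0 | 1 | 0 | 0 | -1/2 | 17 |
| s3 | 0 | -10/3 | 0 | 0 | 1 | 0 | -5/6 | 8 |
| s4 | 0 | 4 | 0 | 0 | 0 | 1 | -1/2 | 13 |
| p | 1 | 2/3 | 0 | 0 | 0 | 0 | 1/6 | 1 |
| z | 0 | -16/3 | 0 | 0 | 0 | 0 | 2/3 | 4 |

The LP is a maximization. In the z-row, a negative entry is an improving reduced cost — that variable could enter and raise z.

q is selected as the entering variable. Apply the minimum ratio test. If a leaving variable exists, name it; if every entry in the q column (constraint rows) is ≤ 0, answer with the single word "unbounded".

Ratios: row 1 (s1): 8/(2/3) = 12; row 2 (s2): entry 0 ≤ 0, skip; row 3 (s3): entry -10/3 ≤ 0, skip; row 4 (s4): 13/4 = 13/4; row 5 (p): 1/(2/3) = 3/2.
Minimum ratio is in the p row, so p leaves.

p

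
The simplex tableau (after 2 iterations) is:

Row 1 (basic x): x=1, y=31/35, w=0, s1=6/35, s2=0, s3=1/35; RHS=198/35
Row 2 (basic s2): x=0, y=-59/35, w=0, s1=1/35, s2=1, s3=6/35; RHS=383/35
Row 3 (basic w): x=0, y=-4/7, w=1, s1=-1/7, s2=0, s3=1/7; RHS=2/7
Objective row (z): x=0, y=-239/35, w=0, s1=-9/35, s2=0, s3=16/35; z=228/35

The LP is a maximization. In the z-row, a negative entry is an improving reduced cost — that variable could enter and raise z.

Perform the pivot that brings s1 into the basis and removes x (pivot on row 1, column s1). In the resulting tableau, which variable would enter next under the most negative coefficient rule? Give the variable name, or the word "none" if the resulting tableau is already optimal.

Pivot element 6/35. New z-row = old z-row − (-9/35)·(row 1/(6/35)).
Updated z-row coefficients: x: 3/2, y: -11/2, w: 0, s1: 0, s2: 0, s3: 1/2.
The most negative is -11/2 in column y, so y would enter next.

y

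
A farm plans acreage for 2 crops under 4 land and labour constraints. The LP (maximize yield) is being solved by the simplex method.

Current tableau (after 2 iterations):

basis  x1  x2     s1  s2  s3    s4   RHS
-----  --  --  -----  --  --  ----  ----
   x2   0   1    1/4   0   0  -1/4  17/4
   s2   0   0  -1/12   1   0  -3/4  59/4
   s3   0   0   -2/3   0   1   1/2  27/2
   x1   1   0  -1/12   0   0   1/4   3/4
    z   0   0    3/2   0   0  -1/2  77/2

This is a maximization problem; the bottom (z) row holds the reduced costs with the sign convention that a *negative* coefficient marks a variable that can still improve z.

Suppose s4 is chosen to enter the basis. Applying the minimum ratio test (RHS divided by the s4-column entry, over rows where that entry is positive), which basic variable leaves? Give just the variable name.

Ratios: row 1 (x2): entry -1/4 ≤ 0, skip; row 2 (s2): entry -3/4 ≤ 0, skip; row 3 (s3): (27/2)/(1/2) = 27; row 4 (x1): (3/4)/(1/4) = 3.
Minimum ratio 3 is in the x1 row, so x1 leaves.

x1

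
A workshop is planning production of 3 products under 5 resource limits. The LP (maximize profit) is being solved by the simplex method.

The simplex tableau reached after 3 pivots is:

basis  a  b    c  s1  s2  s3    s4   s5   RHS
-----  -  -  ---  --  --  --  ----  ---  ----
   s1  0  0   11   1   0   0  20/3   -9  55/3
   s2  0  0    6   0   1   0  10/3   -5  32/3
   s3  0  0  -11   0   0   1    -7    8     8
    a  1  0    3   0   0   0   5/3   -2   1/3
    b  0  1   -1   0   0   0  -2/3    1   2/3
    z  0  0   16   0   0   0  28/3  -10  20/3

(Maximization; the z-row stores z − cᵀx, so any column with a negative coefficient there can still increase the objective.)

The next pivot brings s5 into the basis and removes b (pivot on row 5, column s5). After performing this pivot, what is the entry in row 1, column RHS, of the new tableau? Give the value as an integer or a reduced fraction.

Pivot element is row 5, column s5: 1.
Normalize row 5: new (row 5, RHS) = (2/3)/1 = 2/3.
row 1 ← row 1 − (-9)·(new row 5): 55/3 − (-9)·(2/3) = 73/3.

73/3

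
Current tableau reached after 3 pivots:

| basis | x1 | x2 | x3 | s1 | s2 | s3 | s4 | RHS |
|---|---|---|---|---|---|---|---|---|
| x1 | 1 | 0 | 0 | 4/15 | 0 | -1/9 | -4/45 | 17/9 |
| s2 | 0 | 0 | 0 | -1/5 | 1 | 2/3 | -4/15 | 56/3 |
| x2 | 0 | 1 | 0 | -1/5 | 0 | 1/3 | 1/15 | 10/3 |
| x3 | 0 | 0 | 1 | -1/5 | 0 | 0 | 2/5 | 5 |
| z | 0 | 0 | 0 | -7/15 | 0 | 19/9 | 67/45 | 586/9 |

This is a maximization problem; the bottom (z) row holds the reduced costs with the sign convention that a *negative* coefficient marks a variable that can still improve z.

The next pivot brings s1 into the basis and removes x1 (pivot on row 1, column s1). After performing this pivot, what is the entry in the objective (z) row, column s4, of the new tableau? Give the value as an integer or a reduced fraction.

4/3

Pivot element is row 1, column s1: 4/15.
Normalize row 1: new (row 1, s4) = (-4/45)/(4/15) = -1/3.
z-row ← z-row − (-7/15)·(new row 1): 67/45 − (-7/15)·(-1/3) = 4/3.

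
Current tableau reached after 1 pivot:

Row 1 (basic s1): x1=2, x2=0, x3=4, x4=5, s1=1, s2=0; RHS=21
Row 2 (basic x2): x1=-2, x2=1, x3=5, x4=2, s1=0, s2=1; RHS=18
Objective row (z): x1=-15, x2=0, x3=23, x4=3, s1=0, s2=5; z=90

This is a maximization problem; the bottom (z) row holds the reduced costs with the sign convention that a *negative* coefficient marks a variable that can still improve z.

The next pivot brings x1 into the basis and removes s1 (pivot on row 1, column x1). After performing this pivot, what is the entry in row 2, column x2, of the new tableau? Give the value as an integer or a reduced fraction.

Pivot element is row 1, column x1: 2.
Normalize row 1: new (row 1, x2) = 0/2 = 0.
row 2 ← row 2 − (-2)·(new row 1): 1 − (-2)·0 = 1.

1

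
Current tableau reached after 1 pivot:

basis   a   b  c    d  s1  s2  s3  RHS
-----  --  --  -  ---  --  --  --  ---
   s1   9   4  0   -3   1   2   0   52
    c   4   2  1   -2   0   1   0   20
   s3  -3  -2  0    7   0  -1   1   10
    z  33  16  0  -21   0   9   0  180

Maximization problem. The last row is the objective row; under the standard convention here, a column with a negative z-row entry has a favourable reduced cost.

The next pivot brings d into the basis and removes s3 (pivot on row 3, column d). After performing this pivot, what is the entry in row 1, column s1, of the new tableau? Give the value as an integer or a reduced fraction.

Pivot element is row 3, column d: 7.
Normalize row 3: new (row 3, s1) = 0/7 = 0.
row 1 ← row 1 − (-3)·(new row 3): 1 − (-3)·0 = 1.

1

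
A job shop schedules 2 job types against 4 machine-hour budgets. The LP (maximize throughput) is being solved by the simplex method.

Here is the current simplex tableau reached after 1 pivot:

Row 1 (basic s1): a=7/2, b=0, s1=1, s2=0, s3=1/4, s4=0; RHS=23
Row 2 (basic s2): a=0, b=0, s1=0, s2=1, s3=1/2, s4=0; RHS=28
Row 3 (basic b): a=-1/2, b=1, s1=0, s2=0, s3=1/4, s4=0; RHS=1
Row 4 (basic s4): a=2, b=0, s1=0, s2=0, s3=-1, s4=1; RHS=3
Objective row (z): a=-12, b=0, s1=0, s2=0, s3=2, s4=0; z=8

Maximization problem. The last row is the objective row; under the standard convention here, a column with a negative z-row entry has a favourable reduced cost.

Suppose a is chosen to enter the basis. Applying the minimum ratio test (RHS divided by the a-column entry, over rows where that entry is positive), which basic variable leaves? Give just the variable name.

s4

Ratios: row 1 (s1): 23/(7/2) = 46/7; row 2 (s2): entry 0 ≤ 0, skip; row 3 (b): entry -1/2 ≤ 0, skip; row 4 (s4): 3/2 = 3/2.
Minimum ratio 3/2 is in the s4 row, so s4 leaves.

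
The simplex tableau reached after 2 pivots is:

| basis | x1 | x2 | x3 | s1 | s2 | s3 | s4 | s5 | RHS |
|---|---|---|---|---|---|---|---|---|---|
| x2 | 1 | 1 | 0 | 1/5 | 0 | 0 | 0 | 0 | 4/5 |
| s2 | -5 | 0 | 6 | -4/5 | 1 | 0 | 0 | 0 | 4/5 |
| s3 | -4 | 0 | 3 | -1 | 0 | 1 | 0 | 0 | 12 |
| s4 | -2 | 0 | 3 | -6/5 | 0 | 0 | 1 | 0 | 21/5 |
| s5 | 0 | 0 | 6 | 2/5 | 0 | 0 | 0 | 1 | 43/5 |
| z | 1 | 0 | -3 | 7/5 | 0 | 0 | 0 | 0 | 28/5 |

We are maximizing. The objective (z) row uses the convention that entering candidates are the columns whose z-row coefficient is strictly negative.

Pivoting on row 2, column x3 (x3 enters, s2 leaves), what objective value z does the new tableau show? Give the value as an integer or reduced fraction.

Minimum ratio for x3: (4/5)/6 = 2/15.
z changes by −(z-row coeff of x3)·ratio = −(-3)·(2/15) = 2/5.
New z = 28/5 + (2/5) = 6.

6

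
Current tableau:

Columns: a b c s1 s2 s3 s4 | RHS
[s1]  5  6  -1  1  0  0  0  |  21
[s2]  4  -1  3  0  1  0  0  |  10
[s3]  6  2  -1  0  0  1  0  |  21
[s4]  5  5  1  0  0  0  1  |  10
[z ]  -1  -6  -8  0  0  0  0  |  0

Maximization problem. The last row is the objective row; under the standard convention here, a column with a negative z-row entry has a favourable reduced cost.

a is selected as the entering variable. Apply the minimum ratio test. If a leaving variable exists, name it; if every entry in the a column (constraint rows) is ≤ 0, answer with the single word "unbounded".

Ratios: row 1 (s1): 21/5 = 21/5; row 2 (s2): 10/4 = 5/2; row 3 (s3): 21/6 = 7/2; row 4 (s4): 10/5 = 2.
Minimum ratio is in the s4 row, so s4 leaves.

s4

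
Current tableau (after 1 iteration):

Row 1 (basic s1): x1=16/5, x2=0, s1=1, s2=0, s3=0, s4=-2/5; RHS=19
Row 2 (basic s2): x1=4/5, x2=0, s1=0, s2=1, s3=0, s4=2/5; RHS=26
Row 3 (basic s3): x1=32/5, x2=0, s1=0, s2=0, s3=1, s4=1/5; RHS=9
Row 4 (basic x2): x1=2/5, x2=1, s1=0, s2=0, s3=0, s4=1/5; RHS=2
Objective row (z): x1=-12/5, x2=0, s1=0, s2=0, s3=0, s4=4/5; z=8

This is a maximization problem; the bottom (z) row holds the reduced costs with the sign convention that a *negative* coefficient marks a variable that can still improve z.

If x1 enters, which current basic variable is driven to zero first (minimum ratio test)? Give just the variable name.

Ratios: row 1 (s1): 19/(16/5) = 95/16; row 2 (s2): 26/(4/5) = 65/2; row 3 (s3): 9/(32/5) = 45/32; row 4 (x2): 2/(2/5) = 5.
Minimum ratio 45/32 is in the s3 row, so s3 leaves.

s3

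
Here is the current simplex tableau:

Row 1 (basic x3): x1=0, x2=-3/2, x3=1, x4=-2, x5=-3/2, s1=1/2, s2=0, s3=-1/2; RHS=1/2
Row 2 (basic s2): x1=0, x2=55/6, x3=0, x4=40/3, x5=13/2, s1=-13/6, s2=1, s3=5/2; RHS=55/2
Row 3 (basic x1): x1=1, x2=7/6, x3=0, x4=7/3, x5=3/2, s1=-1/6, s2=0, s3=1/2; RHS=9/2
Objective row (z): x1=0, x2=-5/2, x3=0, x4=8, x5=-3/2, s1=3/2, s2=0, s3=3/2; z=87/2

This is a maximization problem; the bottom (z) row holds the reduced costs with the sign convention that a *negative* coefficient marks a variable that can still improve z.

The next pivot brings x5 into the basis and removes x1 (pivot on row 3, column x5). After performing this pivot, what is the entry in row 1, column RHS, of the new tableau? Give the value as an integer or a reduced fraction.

5

Pivot element is row 3, column x5: 3/2.
Normalize row 3: new (row 3, RHS) = (9/2)/(3/2) = 3.
row 1 ← row 1 − (-3/2)·(new row 3): 1/2 − (-3/2)·3 = 5.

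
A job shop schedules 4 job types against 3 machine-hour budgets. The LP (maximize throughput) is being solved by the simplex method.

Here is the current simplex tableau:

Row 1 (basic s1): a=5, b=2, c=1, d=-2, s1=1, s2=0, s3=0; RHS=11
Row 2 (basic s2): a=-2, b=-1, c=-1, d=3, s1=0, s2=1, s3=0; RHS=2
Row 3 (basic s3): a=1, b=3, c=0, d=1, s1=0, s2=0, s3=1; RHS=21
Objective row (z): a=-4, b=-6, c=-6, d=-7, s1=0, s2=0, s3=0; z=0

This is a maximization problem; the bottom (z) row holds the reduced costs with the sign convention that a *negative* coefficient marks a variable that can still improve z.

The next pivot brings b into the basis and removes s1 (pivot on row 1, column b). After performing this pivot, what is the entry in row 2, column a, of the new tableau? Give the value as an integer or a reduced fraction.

Pivot element is row 1, column b: 2.
Normalize row 1: new (row 1, a) = 5/2 = 5/2.
row 2 ← row 2 − (-1)·(new row 1): -2 − (-1)·(5/2) = 1/2.

1/2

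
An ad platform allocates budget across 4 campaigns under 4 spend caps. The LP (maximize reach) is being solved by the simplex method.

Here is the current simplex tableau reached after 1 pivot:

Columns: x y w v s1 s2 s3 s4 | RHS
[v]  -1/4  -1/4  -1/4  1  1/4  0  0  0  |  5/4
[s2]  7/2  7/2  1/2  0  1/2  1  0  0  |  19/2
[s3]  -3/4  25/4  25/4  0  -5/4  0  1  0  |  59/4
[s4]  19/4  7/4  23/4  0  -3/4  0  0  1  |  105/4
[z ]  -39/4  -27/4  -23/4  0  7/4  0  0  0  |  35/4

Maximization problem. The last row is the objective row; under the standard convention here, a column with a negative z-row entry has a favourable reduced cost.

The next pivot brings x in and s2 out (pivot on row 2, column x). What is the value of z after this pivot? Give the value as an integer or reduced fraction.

Minimum ratio for x: (19/2)/(7/2) = 19/7.
z changes by −(z-row coeff of x)·ratio = −(-39/4)·(19/7) = 741/28.
New z = 35/4 + (741/28) = 493/14.

493/14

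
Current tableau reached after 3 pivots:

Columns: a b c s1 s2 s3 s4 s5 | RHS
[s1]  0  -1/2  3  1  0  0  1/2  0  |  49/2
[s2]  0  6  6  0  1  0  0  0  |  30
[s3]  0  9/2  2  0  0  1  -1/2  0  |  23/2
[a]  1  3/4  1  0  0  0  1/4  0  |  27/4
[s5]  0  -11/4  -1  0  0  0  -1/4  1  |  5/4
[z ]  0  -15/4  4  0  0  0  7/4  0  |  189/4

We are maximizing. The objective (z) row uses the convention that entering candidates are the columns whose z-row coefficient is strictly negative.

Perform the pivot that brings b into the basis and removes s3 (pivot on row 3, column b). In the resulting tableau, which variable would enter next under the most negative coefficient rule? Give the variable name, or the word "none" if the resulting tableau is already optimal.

none

Pivot element 9/2. New z-row = old z-row − (-15/4)·(row 3/(9/2)).
Updated z-row coefficients: a: 0, b: 0, c: 17/3, s1: 0, s2: 0, s3: 5/6, s4: 4/3, s5: 0.
No coefficient is strictly negative; the tableau after this pivot is optimal.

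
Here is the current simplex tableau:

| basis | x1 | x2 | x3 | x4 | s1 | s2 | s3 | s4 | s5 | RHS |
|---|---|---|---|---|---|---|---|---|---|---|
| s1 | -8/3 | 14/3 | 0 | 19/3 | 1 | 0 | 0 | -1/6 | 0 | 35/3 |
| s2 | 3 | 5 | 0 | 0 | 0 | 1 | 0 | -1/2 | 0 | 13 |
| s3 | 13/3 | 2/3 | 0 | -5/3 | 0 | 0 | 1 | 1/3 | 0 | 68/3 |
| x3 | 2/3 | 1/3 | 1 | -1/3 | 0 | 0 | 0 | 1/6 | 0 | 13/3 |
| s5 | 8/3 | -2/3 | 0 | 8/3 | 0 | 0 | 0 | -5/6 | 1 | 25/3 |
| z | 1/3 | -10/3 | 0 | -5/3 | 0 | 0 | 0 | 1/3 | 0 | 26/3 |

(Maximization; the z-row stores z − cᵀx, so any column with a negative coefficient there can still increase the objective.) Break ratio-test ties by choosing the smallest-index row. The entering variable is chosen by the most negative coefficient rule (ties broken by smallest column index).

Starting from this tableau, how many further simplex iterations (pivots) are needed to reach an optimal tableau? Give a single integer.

2

pivot: x2 in, s1 out → z = 17
pivot: x1 in, s2 out → z = 1405/82
No improving column remains; optimal.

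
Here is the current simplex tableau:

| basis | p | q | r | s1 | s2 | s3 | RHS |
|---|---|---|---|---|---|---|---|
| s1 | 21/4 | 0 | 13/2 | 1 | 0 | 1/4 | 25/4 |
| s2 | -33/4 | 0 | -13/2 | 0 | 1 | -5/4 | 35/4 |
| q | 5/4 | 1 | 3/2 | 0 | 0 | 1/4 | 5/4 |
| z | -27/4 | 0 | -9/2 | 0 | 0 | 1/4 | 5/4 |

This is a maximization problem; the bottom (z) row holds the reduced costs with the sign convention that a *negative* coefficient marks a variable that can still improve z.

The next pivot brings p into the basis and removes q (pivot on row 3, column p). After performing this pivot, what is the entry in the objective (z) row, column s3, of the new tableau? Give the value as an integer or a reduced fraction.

8/5

Pivot element is row 3, column p: 5/4.
Normalize row 3: new (row 3, s3) = (1/4)/(5/4) = 1/5.
z-row ← z-row − (-27/4)·(new row 3): 1/4 − (-27/4)·(1/5) = 8/5.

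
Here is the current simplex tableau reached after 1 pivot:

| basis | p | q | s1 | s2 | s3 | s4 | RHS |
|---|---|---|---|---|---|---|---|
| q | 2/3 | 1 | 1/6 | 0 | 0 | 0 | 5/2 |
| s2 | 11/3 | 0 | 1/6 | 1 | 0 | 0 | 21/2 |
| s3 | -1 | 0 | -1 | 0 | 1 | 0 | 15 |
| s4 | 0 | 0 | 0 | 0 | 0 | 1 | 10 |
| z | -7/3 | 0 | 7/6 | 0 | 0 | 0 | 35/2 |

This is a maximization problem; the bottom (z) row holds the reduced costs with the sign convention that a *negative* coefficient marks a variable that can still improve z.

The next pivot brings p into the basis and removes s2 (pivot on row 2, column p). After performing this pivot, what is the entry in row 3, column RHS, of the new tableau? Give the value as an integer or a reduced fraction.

393/22

Pivot element is row 2, column p: 11/3.
Normalize row 2: new (row 2, RHS) = (21/2)/(11/3) = 63/22.
row 3 ← row 3 − (-1)·(new row 2): 15 − (-1)·(63/22) = 393/22.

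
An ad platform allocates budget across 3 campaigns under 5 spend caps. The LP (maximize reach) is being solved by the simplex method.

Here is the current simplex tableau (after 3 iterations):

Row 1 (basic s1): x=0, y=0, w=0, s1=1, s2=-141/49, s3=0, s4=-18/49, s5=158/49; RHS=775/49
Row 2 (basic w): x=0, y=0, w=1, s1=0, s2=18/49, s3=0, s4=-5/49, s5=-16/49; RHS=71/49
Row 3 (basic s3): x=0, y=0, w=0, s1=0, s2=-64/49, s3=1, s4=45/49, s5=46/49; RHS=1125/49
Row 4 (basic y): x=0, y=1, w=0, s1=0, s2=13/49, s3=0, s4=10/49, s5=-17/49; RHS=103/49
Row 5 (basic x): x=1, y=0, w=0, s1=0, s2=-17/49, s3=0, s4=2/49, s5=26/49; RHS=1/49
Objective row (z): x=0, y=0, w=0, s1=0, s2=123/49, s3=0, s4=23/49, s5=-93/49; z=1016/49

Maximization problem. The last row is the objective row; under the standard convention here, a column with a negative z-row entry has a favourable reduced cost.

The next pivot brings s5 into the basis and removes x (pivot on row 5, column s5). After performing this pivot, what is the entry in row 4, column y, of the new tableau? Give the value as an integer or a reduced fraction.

1

Pivot element is row 5, column s5: 26/49.
Normalize row 5: new (row 5, y) = 0/(26/49) = 0.
row 4 ← row 4 − (-17/49)·(new row 5): 1 − (-17/49)·0 = 1.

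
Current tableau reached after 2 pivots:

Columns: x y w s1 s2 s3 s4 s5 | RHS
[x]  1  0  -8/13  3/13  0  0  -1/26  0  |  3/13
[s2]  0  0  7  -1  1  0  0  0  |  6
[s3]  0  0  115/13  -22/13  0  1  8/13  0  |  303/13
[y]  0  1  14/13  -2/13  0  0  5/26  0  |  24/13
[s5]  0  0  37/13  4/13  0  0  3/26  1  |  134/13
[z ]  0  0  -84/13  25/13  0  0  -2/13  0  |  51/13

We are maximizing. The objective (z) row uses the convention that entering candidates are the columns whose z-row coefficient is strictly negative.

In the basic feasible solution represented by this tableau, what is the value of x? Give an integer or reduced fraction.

x is basic (row 1); its value is the RHS of that row: 3/13.

3/13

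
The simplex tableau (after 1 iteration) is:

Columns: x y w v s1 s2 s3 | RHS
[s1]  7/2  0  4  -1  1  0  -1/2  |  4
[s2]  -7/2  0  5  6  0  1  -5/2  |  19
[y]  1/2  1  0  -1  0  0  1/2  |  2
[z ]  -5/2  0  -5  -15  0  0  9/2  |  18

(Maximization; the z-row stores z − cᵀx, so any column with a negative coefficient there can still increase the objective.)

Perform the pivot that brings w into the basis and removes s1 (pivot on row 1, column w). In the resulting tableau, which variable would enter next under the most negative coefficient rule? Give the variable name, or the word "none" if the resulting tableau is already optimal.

Pivot element 4. New z-row = old z-row − (-5)·(row 1/4).
Updated z-row coefficients: x: 15/8, y: 0, w: 0, v: -65/4, s1: 5/4, s2: 0, s3: 31/8.
The most negative is -65/4 in column v, so v would enter next.

v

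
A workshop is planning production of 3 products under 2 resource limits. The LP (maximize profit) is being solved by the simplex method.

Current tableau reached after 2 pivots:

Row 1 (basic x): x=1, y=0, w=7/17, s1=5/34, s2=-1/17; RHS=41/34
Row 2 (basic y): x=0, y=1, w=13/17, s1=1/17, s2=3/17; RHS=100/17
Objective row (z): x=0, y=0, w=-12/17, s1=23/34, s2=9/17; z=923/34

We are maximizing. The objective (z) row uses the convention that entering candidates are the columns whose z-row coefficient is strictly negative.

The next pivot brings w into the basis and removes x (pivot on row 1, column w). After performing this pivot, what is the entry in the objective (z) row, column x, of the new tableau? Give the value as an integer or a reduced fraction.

12/7

Pivot element is row 1, column w: 7/17.
Normalize row 1: new (row 1, x) = 1/(7/17) = 17/7.
z-row ← z-row − (-12/17)·(new row 1): 0 − (-12/17)·(17/7) = 12/7.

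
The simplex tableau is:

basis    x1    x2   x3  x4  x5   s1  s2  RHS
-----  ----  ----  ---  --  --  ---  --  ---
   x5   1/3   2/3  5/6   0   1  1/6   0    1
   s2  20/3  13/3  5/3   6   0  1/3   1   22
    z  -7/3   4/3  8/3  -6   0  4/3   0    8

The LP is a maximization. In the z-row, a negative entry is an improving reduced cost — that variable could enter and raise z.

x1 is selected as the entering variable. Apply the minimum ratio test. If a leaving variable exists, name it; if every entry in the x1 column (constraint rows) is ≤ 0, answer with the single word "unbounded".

Ratios: row 1 (x5): 1/(1/3) = 3; row 2 (s2): 22/(20/3) = 33/10.
Minimum ratio is in the x5 row, so x5 leaves.

x5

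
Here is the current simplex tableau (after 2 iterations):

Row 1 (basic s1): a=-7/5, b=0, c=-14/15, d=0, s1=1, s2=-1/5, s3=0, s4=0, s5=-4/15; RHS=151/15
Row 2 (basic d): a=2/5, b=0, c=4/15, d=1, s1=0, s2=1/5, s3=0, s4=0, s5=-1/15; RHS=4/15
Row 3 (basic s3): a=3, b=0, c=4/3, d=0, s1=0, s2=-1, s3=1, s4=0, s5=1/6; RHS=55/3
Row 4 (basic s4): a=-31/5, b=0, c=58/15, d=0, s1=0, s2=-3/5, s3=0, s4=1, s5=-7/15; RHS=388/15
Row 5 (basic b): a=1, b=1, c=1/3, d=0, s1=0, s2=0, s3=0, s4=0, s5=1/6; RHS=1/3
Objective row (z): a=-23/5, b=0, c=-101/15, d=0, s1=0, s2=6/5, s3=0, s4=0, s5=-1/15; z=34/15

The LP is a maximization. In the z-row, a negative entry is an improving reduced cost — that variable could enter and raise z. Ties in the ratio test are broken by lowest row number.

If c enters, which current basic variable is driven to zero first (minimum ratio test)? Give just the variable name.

d

Ratios: row 1 (s1): entry -14/15 ≤ 0, skip; row 2 (d): (4/15)/(4/15) = 1; row 3 (s3): (55/3)/(4/3) = 55/4; row 4 (s4): (388/15)/(58/15) = 194/29; row 5 (b): (1/3)/(1/3) = 1.
Minimum ratio 1 is in the d row, so d leaves.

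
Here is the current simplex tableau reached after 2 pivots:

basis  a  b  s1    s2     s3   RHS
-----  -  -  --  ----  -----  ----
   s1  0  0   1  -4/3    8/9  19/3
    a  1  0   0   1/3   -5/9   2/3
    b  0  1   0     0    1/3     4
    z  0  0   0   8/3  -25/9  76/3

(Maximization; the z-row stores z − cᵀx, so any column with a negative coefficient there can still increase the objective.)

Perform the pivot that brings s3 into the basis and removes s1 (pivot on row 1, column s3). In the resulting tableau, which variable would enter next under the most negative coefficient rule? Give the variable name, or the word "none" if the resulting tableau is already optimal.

Pivot element 8/9. New z-row = old z-row − (-25/9)·(row 1/(8/9)).
Updated z-row coefficients: a: 0, b: 0, s1: 25/8, s2: -3/2, s3: 0.
The most negative is -3/2 in column s2, so s2 would enter next.

s2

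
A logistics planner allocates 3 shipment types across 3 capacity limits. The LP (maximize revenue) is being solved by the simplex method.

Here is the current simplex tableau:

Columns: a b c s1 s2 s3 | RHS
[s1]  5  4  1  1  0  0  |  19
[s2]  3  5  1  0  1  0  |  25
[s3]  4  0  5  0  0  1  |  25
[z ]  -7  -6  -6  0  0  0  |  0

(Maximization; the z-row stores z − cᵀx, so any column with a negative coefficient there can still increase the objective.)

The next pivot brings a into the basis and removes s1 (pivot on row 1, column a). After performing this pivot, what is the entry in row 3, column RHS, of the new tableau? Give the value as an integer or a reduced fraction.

49/5

Pivot element is row 1, column a: 5.
Normalize row 1: new (row 1, RHS) = 19/5 = 19/5.
row 3 ← row 3 − 4·(new row 1): 25 − 4·(19/5) = 49/5.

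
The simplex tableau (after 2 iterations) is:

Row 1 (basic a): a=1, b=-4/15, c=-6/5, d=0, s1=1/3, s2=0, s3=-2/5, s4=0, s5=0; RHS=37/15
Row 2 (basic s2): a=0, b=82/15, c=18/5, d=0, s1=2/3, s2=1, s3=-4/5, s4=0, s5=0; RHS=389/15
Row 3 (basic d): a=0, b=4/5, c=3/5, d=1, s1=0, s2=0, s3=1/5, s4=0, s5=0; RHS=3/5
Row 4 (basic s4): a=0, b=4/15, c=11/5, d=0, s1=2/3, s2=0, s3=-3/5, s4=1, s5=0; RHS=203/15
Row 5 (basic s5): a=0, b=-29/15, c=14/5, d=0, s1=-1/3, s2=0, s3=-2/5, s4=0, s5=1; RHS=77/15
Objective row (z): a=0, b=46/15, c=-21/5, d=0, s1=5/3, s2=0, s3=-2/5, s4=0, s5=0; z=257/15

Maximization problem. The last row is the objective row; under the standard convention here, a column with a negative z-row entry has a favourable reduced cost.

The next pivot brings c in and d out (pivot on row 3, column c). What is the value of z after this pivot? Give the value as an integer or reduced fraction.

Minimum ratio for c: (3/5)/(3/5) = 1.
z changes by −(z-row coeff of c)·ratio = −(-21/5)·1 = 21/5.
New z = 257/15 + (21/5) = 64/3.

64/3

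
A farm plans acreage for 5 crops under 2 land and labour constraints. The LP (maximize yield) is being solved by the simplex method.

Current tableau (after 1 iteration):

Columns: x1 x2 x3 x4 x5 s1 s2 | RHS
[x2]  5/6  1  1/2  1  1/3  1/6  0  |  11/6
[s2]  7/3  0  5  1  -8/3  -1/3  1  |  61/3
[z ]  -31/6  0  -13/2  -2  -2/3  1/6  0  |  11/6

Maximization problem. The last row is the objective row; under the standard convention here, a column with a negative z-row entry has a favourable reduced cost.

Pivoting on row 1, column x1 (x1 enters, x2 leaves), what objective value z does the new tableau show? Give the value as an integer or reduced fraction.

Minimum ratio for x1: (11/6)/(5/6) = 11/5.
z changes by −(z-row coeff of x1)·ratio = −(-31/6)·(11/5) = 341/30.
New z = 11/6 + (341/30) = 66/5.

66/5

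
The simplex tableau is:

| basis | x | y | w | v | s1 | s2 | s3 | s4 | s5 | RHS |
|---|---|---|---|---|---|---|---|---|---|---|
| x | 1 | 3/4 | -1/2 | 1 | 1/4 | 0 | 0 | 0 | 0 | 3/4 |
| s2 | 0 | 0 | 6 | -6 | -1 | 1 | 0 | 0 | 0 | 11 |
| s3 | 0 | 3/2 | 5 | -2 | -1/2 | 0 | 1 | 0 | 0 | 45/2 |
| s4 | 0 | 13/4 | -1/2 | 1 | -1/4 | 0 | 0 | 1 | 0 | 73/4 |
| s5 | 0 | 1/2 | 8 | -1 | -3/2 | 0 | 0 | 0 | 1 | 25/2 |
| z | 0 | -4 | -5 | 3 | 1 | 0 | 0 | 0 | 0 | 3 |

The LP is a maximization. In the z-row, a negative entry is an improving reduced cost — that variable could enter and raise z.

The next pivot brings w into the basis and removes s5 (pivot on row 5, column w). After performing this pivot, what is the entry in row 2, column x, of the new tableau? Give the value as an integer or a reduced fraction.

Pivot element is row 5, column w: 8.
Normalize row 5: new (row 5, x) = 0/8 = 0.
row 2 ← row 2 − 6·(new row 5): 0 − 6·0 = 0.

0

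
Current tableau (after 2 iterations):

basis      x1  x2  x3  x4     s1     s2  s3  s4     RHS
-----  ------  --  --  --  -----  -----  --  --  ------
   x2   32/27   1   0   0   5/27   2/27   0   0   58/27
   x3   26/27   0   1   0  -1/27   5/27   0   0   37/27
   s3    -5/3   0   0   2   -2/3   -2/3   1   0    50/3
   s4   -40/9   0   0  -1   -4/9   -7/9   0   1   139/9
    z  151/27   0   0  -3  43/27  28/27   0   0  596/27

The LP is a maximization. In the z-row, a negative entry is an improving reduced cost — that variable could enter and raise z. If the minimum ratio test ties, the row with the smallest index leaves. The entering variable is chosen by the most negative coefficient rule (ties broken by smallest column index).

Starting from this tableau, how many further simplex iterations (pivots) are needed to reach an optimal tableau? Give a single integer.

pivot: x4 in, s3 out → z = 1271/27
No improving column remains; optimal.

1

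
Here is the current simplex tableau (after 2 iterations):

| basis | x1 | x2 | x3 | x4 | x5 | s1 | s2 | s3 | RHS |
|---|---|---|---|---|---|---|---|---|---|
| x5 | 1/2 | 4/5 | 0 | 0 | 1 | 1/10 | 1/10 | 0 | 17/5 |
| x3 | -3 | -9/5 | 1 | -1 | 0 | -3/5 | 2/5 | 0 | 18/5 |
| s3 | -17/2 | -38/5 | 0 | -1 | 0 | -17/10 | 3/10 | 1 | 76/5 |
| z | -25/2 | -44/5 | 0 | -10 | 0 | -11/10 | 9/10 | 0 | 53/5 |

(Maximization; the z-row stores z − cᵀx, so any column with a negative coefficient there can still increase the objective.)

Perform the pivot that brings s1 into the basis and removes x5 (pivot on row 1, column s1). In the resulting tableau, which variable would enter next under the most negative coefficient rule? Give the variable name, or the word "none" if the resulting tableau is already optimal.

x4

Pivot element 1/10. New z-row = old z-row − (-11/10)·(row 1/(1/10)).
Updated z-row coefficients: x1: -7, x2: 0, x3: 0, x4: -10, x5: 11, s1: 0, s2: 2, s3: 0.
The most negative is -10 in column x4, so x4 would enter next.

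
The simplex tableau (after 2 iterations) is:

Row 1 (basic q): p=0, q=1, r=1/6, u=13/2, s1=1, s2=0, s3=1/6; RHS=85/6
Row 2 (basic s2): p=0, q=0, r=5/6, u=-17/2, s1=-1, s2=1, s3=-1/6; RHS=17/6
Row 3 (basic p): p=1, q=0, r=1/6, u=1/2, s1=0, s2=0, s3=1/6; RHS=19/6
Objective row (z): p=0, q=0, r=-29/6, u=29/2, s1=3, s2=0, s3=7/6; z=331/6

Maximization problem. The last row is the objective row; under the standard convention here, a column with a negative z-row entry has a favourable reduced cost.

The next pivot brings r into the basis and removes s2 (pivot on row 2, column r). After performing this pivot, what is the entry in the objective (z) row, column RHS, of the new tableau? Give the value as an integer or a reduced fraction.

Pivot element is row 2, column r: 5/6.
Normalize row 2: new (row 2, RHS) = (17/6)/(5/6) = 17/5.
z-row ← z-row − (-29/6)·(new row 2): 331/6 − (-29/6)·(17/5) = 358/5.

358/5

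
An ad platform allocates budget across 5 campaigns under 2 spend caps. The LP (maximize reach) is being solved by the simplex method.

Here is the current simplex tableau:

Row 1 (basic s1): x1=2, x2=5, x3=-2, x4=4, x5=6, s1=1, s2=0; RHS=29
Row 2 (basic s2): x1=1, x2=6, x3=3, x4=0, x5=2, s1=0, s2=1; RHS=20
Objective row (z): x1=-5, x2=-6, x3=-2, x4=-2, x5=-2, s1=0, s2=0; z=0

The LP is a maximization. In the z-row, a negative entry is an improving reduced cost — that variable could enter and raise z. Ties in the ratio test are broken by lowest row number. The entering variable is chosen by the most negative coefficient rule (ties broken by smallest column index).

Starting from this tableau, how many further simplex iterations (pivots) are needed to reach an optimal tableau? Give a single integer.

pivot: x2 in, s2 out → z = 20
pivot: x1 in, s1 out → z = 436/7
pivot: x3 in, x2 out → z = 657/8
No improving column remains; optimal.

3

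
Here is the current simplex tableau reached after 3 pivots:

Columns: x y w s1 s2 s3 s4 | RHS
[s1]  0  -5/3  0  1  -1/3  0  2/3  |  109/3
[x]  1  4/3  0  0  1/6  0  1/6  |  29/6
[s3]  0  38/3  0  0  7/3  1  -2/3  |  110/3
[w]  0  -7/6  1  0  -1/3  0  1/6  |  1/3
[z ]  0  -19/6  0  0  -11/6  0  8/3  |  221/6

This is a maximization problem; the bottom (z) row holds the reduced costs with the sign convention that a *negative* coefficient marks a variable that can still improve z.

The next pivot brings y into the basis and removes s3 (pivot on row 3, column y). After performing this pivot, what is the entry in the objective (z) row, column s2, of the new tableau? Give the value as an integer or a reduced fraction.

-5/4

Pivot element is row 3, column y: 38/3.
Normalize row 3: new (row 3, s2) = (7/3)/(38/3) = 7/38.
z-row ← z-row − (-19/6)·(new row 3): -11/6 − (-19/6)·(7/38) = -5/4.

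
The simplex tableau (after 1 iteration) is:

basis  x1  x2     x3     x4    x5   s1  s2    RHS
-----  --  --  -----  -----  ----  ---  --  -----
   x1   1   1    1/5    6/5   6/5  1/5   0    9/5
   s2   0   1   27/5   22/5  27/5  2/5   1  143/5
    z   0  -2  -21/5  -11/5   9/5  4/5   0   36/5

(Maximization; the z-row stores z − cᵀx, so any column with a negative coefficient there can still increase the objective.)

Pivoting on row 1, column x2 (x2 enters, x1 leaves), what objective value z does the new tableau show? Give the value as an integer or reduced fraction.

Minimum ratio for x2: (9/5)/1 = 9/5.
z changes by −(z-row coeff of x2)·ratio = −(-2)·(9/5) = 18/5.
New z = 36/5 + (18/5) = 54/5.

54/5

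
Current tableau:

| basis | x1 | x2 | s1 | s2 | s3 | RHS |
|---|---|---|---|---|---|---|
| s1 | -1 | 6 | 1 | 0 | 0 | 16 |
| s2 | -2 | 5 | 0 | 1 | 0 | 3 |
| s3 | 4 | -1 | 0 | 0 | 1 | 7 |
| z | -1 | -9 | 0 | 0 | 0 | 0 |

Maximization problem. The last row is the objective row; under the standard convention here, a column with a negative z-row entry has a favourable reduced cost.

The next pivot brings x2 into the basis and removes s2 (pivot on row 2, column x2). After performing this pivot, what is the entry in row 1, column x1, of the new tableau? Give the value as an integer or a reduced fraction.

7/5

Pivot element is row 2, column x2: 5.
Normalize row 2: new (row 2, x1) = (-2)/5 = -2/5.
row 1 ← row 1 − 6·(new row 2): -1 − 6·(-2/5) = 7/5.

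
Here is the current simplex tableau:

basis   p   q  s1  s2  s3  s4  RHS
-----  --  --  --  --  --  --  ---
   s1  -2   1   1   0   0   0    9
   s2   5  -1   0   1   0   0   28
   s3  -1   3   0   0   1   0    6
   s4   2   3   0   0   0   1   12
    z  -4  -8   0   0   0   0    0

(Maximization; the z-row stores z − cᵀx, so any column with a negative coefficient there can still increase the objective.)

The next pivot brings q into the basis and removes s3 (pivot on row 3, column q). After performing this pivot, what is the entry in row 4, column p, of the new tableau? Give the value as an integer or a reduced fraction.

3

Pivot element is row 3, column q: 3.
Normalize row 3: new (row 3, p) = (-1)/3 = -1/3.
row 4 ← row 4 − 3·(new row 3): 2 − 3·(-1/3) = 3.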